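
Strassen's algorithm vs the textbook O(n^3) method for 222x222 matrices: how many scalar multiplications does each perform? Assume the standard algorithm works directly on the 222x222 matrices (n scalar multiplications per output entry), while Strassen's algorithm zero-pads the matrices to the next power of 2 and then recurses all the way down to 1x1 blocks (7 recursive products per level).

Matrix multiplication for 222x222 matrices:

Strassen's algorithm requires power-of-2 dimensions. Pad 222x222 to 256x256 (next power of 2).

Standard algorithm: 222^3 = 10941048 multiplications
Strassen's algorithm: 7^(log2(256)) = 7^8 = 5764801 multiplications
Savings: 10941048 - 5764801 = 5176247 multiplications

Standard: 10941048 multiplications (222^3). Strassen: 5764801 multiplications (7^8, after padding to 256x256). Strassen reduces 8 recursive multiplications to 7 at each level.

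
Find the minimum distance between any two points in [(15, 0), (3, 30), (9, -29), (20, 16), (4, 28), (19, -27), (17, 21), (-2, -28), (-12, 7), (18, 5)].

Computing all pairwise distances among 10 points:

d((15, 0), (3, 30)) = 32.311
d((15, 0), (9, -29)) = 29.6142
d((15, 0), (20, 16)) = 16.7631
d((15, 0), (4, 28)) = 30.0832
d((15, 0), (19, -27)) = 27.2947
d((15, 0), (17, 21)) = 21.095
d((15, 0), (-2, -28)) = 32.7567
d((15, 0), (-12, 7)) = 27.8927
d((15, 0), (18, 5)) = 5.831
d((3, 30), (9, -29)) = 59.3043
d((3, 30), (20, 16)) = 22.0227
d((3, 30), (4, 28)) = 2.2361 <-- minimum
d((3, 30), (19, -27)) = 59.203
d((3, 30), (17, 21)) = 16.6433
d((3, 30), (-2, -28)) = 58.2151
d((3, 30), (-12, 7)) = 27.4591
d((3, 30), (18, 5)) = 29.1548
d((9, -29), (20, 16)) = 46.3249
d((9, -29), (4, 28)) = 57.2189
d((9, -29), (19, -27)) = 10.198
d((9, -29), (17, 21)) = 50.636
d((9, -29), (-2, -28)) = 11.0454
d((9, -29), (-12, 7)) = 41.6773
d((9, -29), (18, 5)) = 35.171
d((20, 16), (4, 28)) = 20.0
d((20, 16), (19, -27)) = 43.0116
d((20, 16), (17, 21)) = 5.831
d((20, 16), (-2, -28)) = 49.1935
d((20, 16), (-12, 7)) = 33.2415
d((20, 16), (18, 5)) = 11.1803
d((4, 28), (19, -27)) = 57.0088
d((4, 28), (17, 21)) = 14.7648
d((4, 28), (-2, -28)) = 56.3205
d((4, 28), (-12, 7)) = 26.4008
d((4, 28), (18, 5)) = 26.9258
d((19, -27), (17, 21)) = 48.0416
d((19, -27), (-2, -28)) = 21.0238
d((19, -27), (-12, 7)) = 46.0109
d((19, -27), (18, 5)) = 32.0156
d((17, 21), (-2, -28)) = 52.5547
d((17, 21), (-12, 7)) = 32.2025
d((17, 21), (18, 5)) = 16.0312
d((-2, -28), (-12, 7)) = 36.4005
d((-2, -28), (18, 5)) = 38.5876
d((-12, 7), (18, 5)) = 30.0666

Closest pair: (3, 30) and (4, 28) with distance 2.2361

The closest pair is (3, 30) and (4, 28) with Euclidean distance 2.2361. For 10 points, brute-force pairwise comparison is shown above. For large n, the divide-and-conquer algorithm (sort by x, recurse on halves, check the dividing strip) achieves O(n log n).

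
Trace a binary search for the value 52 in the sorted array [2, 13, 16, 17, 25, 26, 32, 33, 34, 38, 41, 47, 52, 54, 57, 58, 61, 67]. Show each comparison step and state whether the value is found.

Binary search for 52 in [2, 13, 16, 17, 25, 26, 32, 33, 34, 38, 41, 47, 52, 54, 57, 58, 61, 67]:

lo=0, hi=17, mid=8, arr[mid]=34 -> 34 < 52, search right half
lo=9, hi=17, mid=13, arr[mid]=54 -> 54 > 52, search left half
lo=9, hi=12, mid=10, arr[mid]=41 -> 41 < 52, search right half
lo=11, hi=12, mid=11, arr[mid]=47 -> 47 < 52, search right half
lo=12, hi=12, mid=12, arr[mid]=52 -> Found target at index 12!

Binary search finds 52 at index 12 after 5 comparisons. The search repeatedly halves the search space by comparing with the middle element.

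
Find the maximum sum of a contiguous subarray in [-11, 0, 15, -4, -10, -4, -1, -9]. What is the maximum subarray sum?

Using Kadane's algorithm on [-11, 0, 15, -4, -10, -4, -1, -9]:

Scanning through the array:
Position 1 (value 0): max_ending_here = 0, max_so_far = 0
Position 2 (value 15): max_ending_here = 15, max_so_far = 15
Position 3 (value -4): max_ending_here = 11, max_so_far = 15
Position 4 (value -10): max_ending_here = 1, max_so_far = 15
Position 5 (value -4): max_ending_here = -3, max_so_far = 15
Position 6 (value -1): max_ending_here = -1, max_so_far = 15
Position 7 (value -9): max_ending_here = -9, max_so_far = 15

Maximum subarray: [0, 15]
Maximum sum: 15

The maximum subarray is [0, 15] with sum 15. This subarray runs from index 1 to index 2.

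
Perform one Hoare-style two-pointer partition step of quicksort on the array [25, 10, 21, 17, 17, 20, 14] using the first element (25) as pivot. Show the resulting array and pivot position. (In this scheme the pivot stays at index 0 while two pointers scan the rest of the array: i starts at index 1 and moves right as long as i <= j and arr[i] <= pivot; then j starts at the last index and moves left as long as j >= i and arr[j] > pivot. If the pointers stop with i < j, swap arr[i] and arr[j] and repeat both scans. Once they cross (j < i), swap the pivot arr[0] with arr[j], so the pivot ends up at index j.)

Hoare-style two-pointer partition with pivot = 25:

Initial array: [25, 10, 21, 17, 17, 20, 14]

Pointers start at i = 1, j = 6.
i ends at 7, j ends at 6: the pointers have crossed (j < i), so scanning stops.

Swap pivot arr[0] with arr[6] to place pivot at position 6: [14, 10, 21, 17, 17, 20, 25]
Pivot position: 6

After partitioning with pivot 25, the array becomes [14, 10, 21, 17, 17, 20, 25]. The pivot is placed at index 6. All elements to the left of the pivot are <= 25, and all elements to the right are > 25.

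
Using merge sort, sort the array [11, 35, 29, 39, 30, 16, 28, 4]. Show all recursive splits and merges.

Merge sort trace:

Split: [11, 35, 29, 39, 30, 16, 28, 4] -> [11, 35, 29, 39] and [30, 16, 28, 4]
  Split: [11, 35, 29, 39] -> [11, 35] and [29, 39]
    Split: [11, 35] -> [11] and [35]
    Merge: [11] + [35] -> [11, 35]
    Split: [29, 39] -> [29] and [39]
    Merge: [29] + [39] -> [29, 39]
  Merge: [11, 35] + [29, 39] -> [11, 29, 35, 39]
  Split: [30, 16, 28, 4] -> [30, 16] and [28, 4]
    Split: [30, 16] -> [30] and [16]
    Merge: [30] + [16] -> [16, 30]
    Split: [28, 4] -> [28] and [4]
    Merge: [28] + [4] -> [4, 28]
  Merge: [16, 30] + [4, 28] -> [4, 16, 28, 30]
Merge: [11, 29, 35, 39] + [4, 16, 28, 30] -> [4, 11, 16, 28, 29, 30, 35, 39]

Final sorted array: [4, 11, 16, 28, 29, 30, 35, 39]

The merge sort proceeds by recursively splitting the array and merging sorted halves.
After all merges, the sorted array is [4, 11, 16, 28, 29, 30, 35, 39].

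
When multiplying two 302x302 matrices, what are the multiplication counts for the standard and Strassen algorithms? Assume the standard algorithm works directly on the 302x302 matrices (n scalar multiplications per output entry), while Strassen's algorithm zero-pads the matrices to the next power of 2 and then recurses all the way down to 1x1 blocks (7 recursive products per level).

Matrix multiplication for 302x302 matrices:

Strassen's algorithm requires power-of-2 dimensions. Pad 302x302 to 512x512 (next power of 2).

Standard algorithm: 302^3 = 27543608 multiplications
Strassen's algorithm: 7^(log2(512)) = 7^9 = 40353607 multiplications
Difference: 27543608 - 40353607 = -12809999 (Strassen uses MORE here due to padding overhead — for small or just-over-power-of-2 n, padding can outweigh the per-level savings)

Standard: 27543608 multiplications (302^3). Strassen: 40353607 multiplications (7^9, after padding to 512x512). Strassen reduces 8 recursive multiplications to 7 at each level.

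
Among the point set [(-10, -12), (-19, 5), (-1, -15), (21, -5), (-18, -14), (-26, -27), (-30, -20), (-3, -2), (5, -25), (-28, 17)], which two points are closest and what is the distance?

Computing all pairwise distances among 10 points:

d((-10, -12), (-19, 5)) = 19.2354
d((-10, -12), (-1, -15)) = 9.4868
d((-10, -12), (21, -5)) = 31.7805
d((-10, -12), (-18, -14)) = 8.2462
d((-10, -12), (-26, -27)) = 21.9317
d((-10, -12), (-30, -20)) = 21.5407
d((-10, -12), (-3, -2)) = 12.2066
d((-10, -12), (5, -25)) = 19.8494
d((-10, -12), (-28, 17)) = 34.1321
d((-19, 5), (-1, -15)) = 26.9072
d((-19, 5), (21, -5)) = 41.2311
d((-19, 5), (-18, -14)) = 19.0263
d((-19, 5), (-26, -27)) = 32.7567
d((-19, 5), (-30, -20)) = 27.313
d((-19, 5), (-3, -2)) = 17.4642
d((-19, 5), (5, -25)) = 38.4187
d((-19, 5), (-28, 17)) = 15.0
d((-1, -15), (21, -5)) = 24.1661
d((-1, -15), (-18, -14)) = 17.0294
d((-1, -15), (-26, -27)) = 27.7308
d((-1, -15), (-30, -20)) = 29.4279
d((-1, -15), (-3, -2)) = 13.1529
d((-1, -15), (5, -25)) = 11.6619
d((-1, -15), (-28, 17)) = 41.8688
d((21, -5), (-18, -14)) = 40.025
d((21, -5), (-26, -27)) = 51.8941
d((21, -5), (-30, -20)) = 53.1601
d((21, -5), (-3, -2)) = 24.1868
d((21, -5), (5, -25)) = 25.6125
d((21, -5), (-28, 17)) = 53.7122
d((-18, -14), (-26, -27)) = 15.2643
d((-18, -14), (-30, -20)) = 13.4164
d((-18, -14), (-3, -2)) = 19.2094
d((-18, -14), (5, -25)) = 25.4951
d((-18, -14), (-28, 17)) = 32.573
d((-26, -27), (-30, -20)) = 8.0623 <-- minimum
d((-26, -27), (-3, -2)) = 33.9706
d((-26, -27), (5, -25)) = 31.0644
d((-26, -27), (-28, 17)) = 44.0454
d((-30, -20), (-3, -2)) = 32.45
d((-30, -20), (5, -25)) = 35.3553
d((-30, -20), (-28, 17)) = 37.054
d((-3, -2), (5, -25)) = 24.3516
d((-3, -2), (-28, 17)) = 31.4006
d((5, -25), (-28, 17)) = 53.4135

Closest pair: (-26, -27) and (-30, -20) with distance 8.0623

The closest pair is (-26, -27) and (-30, -20) with Euclidean distance 8.0623. For 10 points, brute-force pairwise comparison is shown above. For large n, the divide-and-conquer algorithm (sort by x, recurse on halves, check the dividing strip) achieves O(n log n).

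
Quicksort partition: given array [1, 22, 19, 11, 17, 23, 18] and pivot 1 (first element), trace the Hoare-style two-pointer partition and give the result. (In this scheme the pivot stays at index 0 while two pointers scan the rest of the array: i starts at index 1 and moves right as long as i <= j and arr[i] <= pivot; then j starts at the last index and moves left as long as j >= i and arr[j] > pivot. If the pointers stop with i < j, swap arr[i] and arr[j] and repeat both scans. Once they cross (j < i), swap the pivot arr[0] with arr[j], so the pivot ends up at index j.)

Hoare-style two-pointer partition with pivot = 1:

Initial array: [1, 22, 19, 11, 17, 23, 18]

Pointers start at i = 1, j = 6.
i ends at 1, j ends at 0: the pointers have crossed (j < i), so scanning stops.

j = 0, so swapping arr[0] with arr[j] leaves the pivot at position 0: [1, 22, 19, 11, 17, 23, 18]
Pivot position: 0

After partitioning with pivot 1, the array becomes [1, 22, 19, 11, 17, 23, 18]. The pivot is placed at index 0. All elements to the left of the pivot are <= 1, and all elements to the right are > 1.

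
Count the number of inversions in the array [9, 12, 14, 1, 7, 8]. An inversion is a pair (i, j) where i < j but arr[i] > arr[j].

Finding inversions in [9, 12, 14, 1, 7, 8]:

(0, 3): arr[0]=9 > arr[3]=1
(0, 4): arr[0]=9 > arr[4]=7
(0, 5): arr[0]=9 > arr[5]=8
(1, 3): arr[1]=12 > arr[3]=1
(1, 4): arr[1]=12 > arr[4]=7
(1, 5): arr[1]=12 > arr[5]=8
(2, 3): arr[2]=14 > arr[3]=1
(2, 4): arr[2]=14 > arr[4]=7
(2, 5): arr[2]=14 > arr[5]=8

Total inversions: 9

The array has 9 inversion(s): (0,3), (0,4), (0,5), (1,3), (1,4), (1,5), (2,3), (2,4), (2,5). Each pair (i,j) satisfies i < j and arr[i] > arr[j].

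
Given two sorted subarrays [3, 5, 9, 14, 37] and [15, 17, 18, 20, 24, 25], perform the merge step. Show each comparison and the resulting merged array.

Merging process:

Compare 3 vs 15: take 3 from left. Merged: [3]
Compare 5 vs 15: take 5 from left. Merged: [3, 5]
Compare 9 vs 15: take 9 from left. Merged: [3, 5, 9]
Compare 14 vs 15: take 14 from left. Merged: [3, 5, 9, 14]
Compare 37 vs 15: take 15 from right. Merged: [3, 5, 9, 14, 15]
Compare 37 vs 17: take 17 from right. Merged: [3, 5, 9, 14, 15, 17]
Compare 37 vs 18: take 18 from right. Merged: [3, 5, 9, 14, 15, 17, 18]
Compare 37 vs 20: take 20 from right. Merged: [3, 5, 9, 14, 15, 17, 18, 20]
Compare 37 vs 24: take 24 from right. Merged: [3, 5, 9, 14, 15, 17, 18, 20, 24]
Compare 37 vs 25: take 25 from right. Merged: [3, 5, 9, 14, 15, 17, 18, 20, 24, 25]
Append remaining from left: [37]. Merged: [3, 5, 9, 14, 15, 17, 18, 20, 24, 25, 37]

Final merged array: [3, 5, 9, 14, 15, 17, 18, 20, 24, 25, 37]
Total comparisons: 10

The merged array is [3, 5, 9, 14, 15, 17, 18, 20, 24, 25, 37], requiring 10 comparisons. The merge step runs in O(n) time where n is the total number of elements.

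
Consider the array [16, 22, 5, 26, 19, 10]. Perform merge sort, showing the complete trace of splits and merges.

Merge sort trace:

Split: [16, 22, 5, 26, 19, 10] -> [16, 22, 5] and [26, 19, 10]
  Split: [16, 22, 5] -> [16] and [22, 5]
    Split: [22, 5] -> [22] and [5]
    Merge: [22] + [5] -> [5, 22]
  Merge: [16] + [5, 22] -> [5, 16, 22]
  Split: [26, 19, 10] -> [26] and [19, 10]
    Split: [19, 10] -> [19] and [10]
    Merge: [19] + [10] -> [10, 19]
  Merge: [26] + [10, 19] -> [10, 19, 26]
Merge: [5, 16, 22] + [10, 19, 26] -> [5, 10, 16, 19, 22, 26]

Final sorted array: [5, 10, 16, 19, 22, 26]

The merge sort proceeds by recursively splitting the array and merging sorted halves.
After all merges, the sorted array is [5, 10, 16, 19, 22, 26].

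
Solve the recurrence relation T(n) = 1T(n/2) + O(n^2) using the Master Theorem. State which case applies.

Master Theorem for T(n) = 1T(n/2) + O(n^2):

a = 1, b = 2, c = 2
log_b(a) = log_2(1) = 0.0000

Case 3: c = 2 > log_2(1) = 0.0000
T(n) = O(n^2) = O(n^2)

For T(n) = 1T(n/2) + O(n^2): log_2(1) = 0.0000. This is Case 3 of the Master Theorem (c > log_b(a), work dominated by root), giving O(n^2).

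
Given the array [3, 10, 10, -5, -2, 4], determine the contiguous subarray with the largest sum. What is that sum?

Using Kadane's algorithm on [3, 10, 10, -5, -2, 4]:

Scanning through the array:
Position 1 (value 10): max_ending_here = 13, max_so_far = 13
Position 2 (value 10): max_ending_here = 23, max_so_far = 23
Position 3 (value -5): max_ending_here = 18, max_so_far = 23
Position 4 (value -2): max_ending_here = 16, max_so_far = 23
Position 5 (value 4): max_ending_here = 20, max_so_far = 23

Maximum subarray: [3, 10, 10]
Maximum sum: 23

The maximum subarray is [3, 10, 10] with sum 23. This subarray runs from index 0 to index 2.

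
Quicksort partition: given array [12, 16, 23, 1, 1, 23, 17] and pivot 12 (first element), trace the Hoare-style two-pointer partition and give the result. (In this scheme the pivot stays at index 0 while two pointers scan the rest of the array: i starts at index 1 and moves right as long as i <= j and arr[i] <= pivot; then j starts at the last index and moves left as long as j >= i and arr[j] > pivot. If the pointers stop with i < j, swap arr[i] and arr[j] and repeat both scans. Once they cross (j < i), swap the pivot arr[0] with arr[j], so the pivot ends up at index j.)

Hoare-style two-pointer partition with pivot = 12:

Initial array: [12, 16, 23, 1, 1, 23, 17]

Pointers start at i = 1, j = 6.
i stops at index 1 (arr[1]=16 > 12), j stops at index 4 (arr[4]=1 <= 12): swap arr[1] and arr[4], array becomes [12, 1, 23, 1, 16, 23, 17]
i stops at index 2 (arr[2]=23 > 12), j stops at index 3 (arr[3]=1 <= 12): swap arr[2] and arr[3], array becomes [12, 1, 1, 23, 16, 23, 17]
i ends at 3, j ends at 2: the pointers have crossed (j < i), so scanning stops.

Swap pivot arr[0] with arr[2] to place pivot at position 2: [1, 1, 12, 23, 16, 23, 17]
Pivot position: 2

After partitioning with pivot 12, the array becomes [1, 1, 12, 23, 16, 23, 17]. The pivot is placed at index 2. All elements to the left of the pivot are <= 12, and all elements to the right are > 12.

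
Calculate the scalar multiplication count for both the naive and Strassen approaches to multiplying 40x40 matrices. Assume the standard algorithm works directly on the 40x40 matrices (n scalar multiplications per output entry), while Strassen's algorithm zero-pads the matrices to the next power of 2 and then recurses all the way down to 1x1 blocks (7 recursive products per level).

Matrix multiplication for 40x40 matrices:

Strassen's algorithm requires power-of-2 dimensions. Pad 40x40 to 64x64 (next power of 2).

Standard algorithm: 40^3 = 64000 multiplications
Strassen's algorithm: 7^(log2(64)) = 7^6 = 117649 multiplications
Difference: 64000 - 117649 = -53649 (Strassen uses MORE here due to padding overhead — for small or just-over-power-of-2 n, padding can outweigh the per-level savings)

Standard: 64000 multiplications (40^3). Strassen: 117649 multiplications (7^6, after padding to 64x64). Strassen reduces 8 recursive multiplications to 7 at each level.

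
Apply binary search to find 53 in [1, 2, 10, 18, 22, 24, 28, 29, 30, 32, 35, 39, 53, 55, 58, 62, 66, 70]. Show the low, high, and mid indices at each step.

Binary search for 53 in [1, 2, 10, 18, 22, 24, 28, 29, 30, 32, 35, 39, 53, 55, 58, 62, 66, 70]:

lo=0, hi=17, mid=8, arr[mid]=30 -> 30 < 53, search right half
lo=9, hi=17, mid=13, arr[mid]=55 -> 55 > 53, search left half
lo=9, hi=12, mid=10, arr[mid]=35 -> 35 < 53, search right half
lo=11, hi=12, mid=11, arr[mid]=39 -> 39 < 53, search right half
lo=12, hi=12, mid=12, arr[mid]=53 -> Found target at index 12!

Binary search finds 53 at index 12 after 5 comparisons. The search repeatedly halves the search space by comparing with the middle element.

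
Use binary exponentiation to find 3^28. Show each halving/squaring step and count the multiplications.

Computing 3^28 by squaring (build up from 3^1; each line after the first costs one multiplication):

3^1 = 3
3^2 = (3^1)^2 = 3^2 = 9
3^3 = 3 * 3^2 = 3 * 9 = 27
3^6 = (3^3)^2 = 27^2 = 729
3^7 = 3 * 3^6 = 3 * 729 = 2187
3^14 = (3^7)^2 = 2187^2 = 4782969
3^28 = (3^14)^2 = 4782969^2 = 22876792454961

Result: 22876792454961
Multiplications needed: 6 (6 lines after 3^1)

3^28 = 22876792454961. Using exponentiation by squaring, this requires 6 multiplications. The key idea: if the exponent is even, square the half-power; if odd, multiply by the base once.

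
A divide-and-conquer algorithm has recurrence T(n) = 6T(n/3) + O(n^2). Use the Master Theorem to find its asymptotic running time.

Master Theorem for T(n) = 6T(n/3) + O(n^2):

a = 6, b = 3, c = 2
log_b(a) = log_3(6) = 1.6309

Case 3: c = 2 > log_3(6) = 1.6309
T(n) = O(n^2) = O(n^2)

For T(n) = 6T(n/3) + O(n^2): log_3(6) = 1.6309. This is Case 3 of the Master Theorem (c > log_b(a), work dominated by root), giving O(n^2).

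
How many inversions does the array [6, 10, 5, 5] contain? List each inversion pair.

Finding inversions in [6, 10, 5, 5]:

(0, 2): arr[0]=6 > arr[2]=5
(0, 3): arr[0]=6 > arr[3]=5
(1, 2): arr[1]=10 > arr[2]=5
(1, 3): arr[1]=10 > arr[3]=5

Total inversions: 4

The array has 4 inversion(s): (0,2), (0,3), (1,2), (1,3). Each pair (i,j) satisfies i < j and arr[i] > arr[j].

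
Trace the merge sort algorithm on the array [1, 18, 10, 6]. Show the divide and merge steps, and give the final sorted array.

Merge sort trace:

Split: [1, 18, 10, 6] -> [1, 18] and [10, 6]
  Split: [1, 18] -> [1] and [18]
  Merge: [1] + [18] -> [1, 18]
  Split: [10, 6] -> [10] and [6]
  Merge: [10] + [6] -> [6, 10]
Merge: [1, 18] + [6, 10] -> [1, 6, 10, 18]

Final sorted array: [1, 6, 10, 18]

The merge sort proceeds by recursively splitting the array and merging sorted halves.
After all merges, the sorted array is [1, 6, 10, 18].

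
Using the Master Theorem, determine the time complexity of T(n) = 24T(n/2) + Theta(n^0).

Master Theorem for T(n) = 24T(n/2) + O(n^0):

a = 24, b = 2, c = 0
log_b(a) = log_2(24) = 4.5850

Case 1: c = 0 < log_2(24) = 4.5850
T(n) = O(n^(log_2 24))

For T(n) = 24T(n/2) + O(n^0): log_2(24) = 4.5850. This is Case 1 of the Master Theorem (c < log_b(a), work dominated by leaves), giving O(n^(log_2 24)).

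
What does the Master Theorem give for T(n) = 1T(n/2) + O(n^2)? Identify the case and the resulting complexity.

Master Theorem for T(n) = 1T(n/2) + O(n^2):

a = 1, b = 2, c = 2
log_b(a) = log_2(1) = 0.0000

Case 3: c = 2 > log_2(1) = 0.0000
T(n) = O(n^2) = O(n^2)

For T(n) = 1T(n/2) + O(n^2): log_2(1) = 0.0000. This is Case 3 of the Master Theorem (c > log_b(a), work dominated by root), giving O(n^2).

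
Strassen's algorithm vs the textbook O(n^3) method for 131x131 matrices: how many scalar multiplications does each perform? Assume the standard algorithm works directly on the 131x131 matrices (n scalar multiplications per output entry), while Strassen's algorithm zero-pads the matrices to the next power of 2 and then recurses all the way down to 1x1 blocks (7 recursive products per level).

Matrix multiplication for 131x131 matrices:

Strassen's algorithm requires power-of-2 dimensions. Pad 131x131 to 256x256 (next power of 2).

Standard algorithm: 131^3 = 2248091 multiplications
Strassen's algorithm: 7^(log2(256)) = 7^8 = 5764801 multiplications
Difference: 2248091 - 5764801 = -3516710 (Strassen uses MORE here due to padding overhead — for small or just-over-power-of-2 n, padding can outweigh the per-level savings)

Standard: 2248091 multiplications (131^3). Strassen: 5764801 multiplications (7^8, after padding to 256x256). Strassen reduces 8 recursive multiplications to 7 at each level.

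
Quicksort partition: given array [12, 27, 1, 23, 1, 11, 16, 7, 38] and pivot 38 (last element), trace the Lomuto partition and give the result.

Lomuto partition with pivot = 38:

Initial array: [12, 27, 1, 23, 1, 11, 16, 7, 38]

arr[0]=12 <= 38: swap with position 0, array becomes [12, 27, 1, 23, 1, 11, 16, 7, 38]
arr[1]=27 <= 38: swap with position 1, array becomes [12, 27, 1, 23, 1, 11, 16, 7, 38]
arr[2]=1 <= 38: swap with position 2, array becomes [12, 27, 1, 23, 1, 11, 16, 7, 38]
arr[3]=23 <= 38: swap with position 3, array becomes [12, 27, 1, 23, 1, 11, 16, 7, 38]
arr[4]=1 <= 38: swap with position 4, array becomes [12, 27, 1, 23, 1, 11, 16, 7, 38]
arr[5]=11 <= 38: swap with position 5, array becomes [12, 27, 1, 23, 1, 11, 16, 7, 38]
arr[6]=16 <= 38: swap with position 6, array becomes [12, 27, 1, 23, 1, 11, 16, 7, 38]
arr[7]=7 <= 38: swap with position 7, array becomes [12, 27, 1, 23, 1, 11, 16, 7, 38]

Place pivot at position 8: [12, 27, 1, 23, 1, 11, 16, 7, 38]
Pivot position: 8

After partitioning with pivot 38, the array becomes [12, 27, 1, 23, 1, 11, 16, 7, 38]. The pivot is placed at index 8. All elements to the left of the pivot are <= 38, and all elements to the right are > 38.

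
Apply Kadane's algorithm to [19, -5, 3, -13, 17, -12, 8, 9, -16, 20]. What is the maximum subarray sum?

Using Kadane's algorithm on [19, -5, 3, -13, 17, -12, 8, 9, -16, 20]:

Scanning through the array:
Position 1 (value -5): max_ending_here = 14, max_so_far = 19
Position 2 (value 3): max_ending_here = 17, max_so_far = 19
Position 3 (value -13): max_ending_here = 4, max_so_far = 19
Position 4 (value 17): max_ending_here = 21, max_so_far = 21
Position 5 (value -12): max_ending_here = 9, max_so_far = 21
Position 6 (value 8): max_ending_here = 17, max_so_far = 21
Position 7 (value 9): max_ending_here = 26, max_so_far = 26
Position 8 (value -16): max_ending_here = 10, max_so_far = 26
Position 9 (value 20): max_ending_here = 30, max_so_far = 30

Maximum subarray: [19, -5, 3, -13, 17, -12, 8, 9, -16, 20]
Maximum sum: 30

The maximum subarray is [19, -5, 3, -13, 17, -12, 8, 9, -16, 20] with sum 30. This subarray runs from index 0 to index 9.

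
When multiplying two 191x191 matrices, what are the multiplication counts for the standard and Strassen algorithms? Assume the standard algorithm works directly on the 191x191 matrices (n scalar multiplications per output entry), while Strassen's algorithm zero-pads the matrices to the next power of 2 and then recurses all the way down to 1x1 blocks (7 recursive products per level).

Matrix multiplication for 191x191 matrices:

Strassen's algorithm requires power-of-2 dimensions. Pad 191x191 to 256x256 (next power of 2).

Standard algorithm: 191^3 = 6967871 multiplications
Strassen's algorithm: 7^(log2(256)) = 7^8 = 5764801 multiplications
Savings: 6967871 - 5764801 = 1203070 multiplications

Standard: 6967871 multiplications (191^3). Strassen: 5764801 multiplications (7^8, after padding to 256x256). Strassen reduces 8 recursive multiplications to 7 at each level.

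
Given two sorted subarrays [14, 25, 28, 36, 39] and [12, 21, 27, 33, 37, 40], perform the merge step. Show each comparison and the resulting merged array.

Merging process:

Compare 14 vs 12: take 12 from right. Merged: [12]
Compare 14 vs 21: take 14 from left. Merged: [12, 14]
Compare 25 vs 21: take 21 from right. Merged: [12, 14, 21]
Compare 25 vs 27: take 25 from left. Merged: [12, 14, 21, 25]
Compare 28 vs 27: take 27 from right. Merged: [12, 14, 21, 25, 27]
Compare 28 vs 33: take 28 from left. Merged: [12, 14, 21, 25, 27, 28]
Compare 36 vs 33: take 33 from right. Merged: [12, 14, 21, 25, 27, 28, 33]
Compare 36 vs 37: take 36 from left. Merged: [12, 14, 21, 25, 27, 28, 33, 36]
Compare 39 vs 37: take 37 from right. Merged: [12, 14, 21, 25, 27, 28, 33, 36, 37]
Compare 39 vs 40: take 39 from left. Merged: [12, 14, 21, 25, 27, 28, 33, 36, 37, 39]
Append remaining from right: [40]. Merged: [12, 14, 21, 25, 27, 28, 33, 36, 37, 39, 40]

Final merged array: [12, 14, 21, 25, 27, 28, 33, 36, 37, 39, 40]
Total comparisons: 10

The merged array is [12, 14, 21, 25, 27, 28, 33, 36, 37, 39, 40], requiring 10 comparisons. The merge step runs in O(n) time where n is the total number of elements.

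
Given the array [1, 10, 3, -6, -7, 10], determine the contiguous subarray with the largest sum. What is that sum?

Using Kadane's algorithm on [1, 10, 3, -6, -7, 10]:

Scanning through the array:
Position 1 (value 10): max_ending_here = 11, max_so_far = 11
Position 2 (value 3): max_ending_here = 14, max_so_far = 14
Position 3 (value -6): max_ending_here = 8, max_so_far = 14
Position 4 (value -7): max_ending_here = 1, max_so_far = 14
Position 5 (value 10): max_ending_here = 11, max_so_far = 14

Maximum subarray: [1, 10, 3]
Maximum sum: 14

The maximum subarray is [1, 10, 3] with sum 14. This subarray runs from index 0 to index 2.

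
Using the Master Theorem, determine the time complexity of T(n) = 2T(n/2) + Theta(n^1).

Master Theorem for T(n) = 2T(n/2) + O(n^1):

a = 2, b = 2, c = 1
log_b(a) = log_2(2) = 1.0000

Case 2: c = 1 = log_2(2) = 1.0000
T(n) = O(n^1 log n) = O(n log n)

For T(n) = 2T(n/2) + O(n^1): log_2(2) = 1.0000. This is Case 2 of the Master Theorem (c = log_b(a), equal work at all levels), giving O(n log n).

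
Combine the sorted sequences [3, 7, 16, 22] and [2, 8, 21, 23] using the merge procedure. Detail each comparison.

Merging process:

Compare 3 vs 2: take 2 from right. Merged: [2]
Compare 3 vs 8: take 3 from left. Merged: [2, 3]
Compare 7 vs 8: take 7 from left. Merged: [2, 3, 7]
Compare 16 vs 8: take 8 from right. Merged: [2, 3, 7, 8]
Compare 16 vs 21: take 16 from left. Merged: [2, 3, 7, 8, 16]
Compare 22 vs 21: take 21 from right. Merged: [2, 3, 7, 8, 16, 21]
Compare 22 vs 23: take 22 from left. Merged: [2, 3, 7, 8, 16, 21, 22]
Append remaining from right: [23]. Merged: [2, 3, 7, 8, 16, 21, 22, 23]

Final merged array: [2, 3, 7, 8, 16, 21, 22, 23]
Total comparisons: 7

The merged array is [2, 3, 7, 8, 16, 21, 22, 23], requiring 7 comparisons. The merge step runs in O(n) time where n is the total number of elements.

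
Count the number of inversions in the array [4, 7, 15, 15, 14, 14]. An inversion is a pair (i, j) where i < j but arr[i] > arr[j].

Finding inversions in [4, 7, 15, 15, 14, 14]:

(2, 4): arr[2]=15 > arr[4]=14
(2, 5): arr[2]=15 > arr[5]=14
(3, 4): arr[3]=15 > arr[4]=14
(3, 5): arr[3]=15 > arr[5]=14

Total inversions: 4

The array has 4 inversion(s): (2,4), (2,5), (3,4), (3,5). Each pair (i,j) satisfies i < j and arr[i] > arr[j].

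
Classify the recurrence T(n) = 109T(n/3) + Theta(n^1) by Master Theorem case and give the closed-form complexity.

Master Theorem for T(n) = 109T(n/3) + O(n^1):

a = 109, b = 3, c = 1
log_b(a) = log_3(109) = 4.2702

Case 1: c = 1 < log_3(109) = 4.2702
T(n) = O(n^(log_3 109))

For T(n) = 109T(n/3) + O(n^1): log_3(109) = 4.2702. This is Case 1 of the Master Theorem (c < log_b(a), work dominated by leaves), giving O(n^(log_3 109)).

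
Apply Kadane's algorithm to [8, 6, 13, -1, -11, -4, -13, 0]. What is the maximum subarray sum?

Using Kadane's algorithm on [8, 6, 13, -1, -11, -4, -13, 0]:

Scanning through the array:
Position 1 (value 6): max_ending_here = 14, max_so_far = 14
Position 2 (value 13): max_ending_here = 27, max_so_far = 27
Position 3 (value -1): max_ending_here = 26, max_so_far = 27
Position 4 (value -11): max_ending_here = 15, max_so_far = 27
Position 5 (value -4): max_ending_here = 11, max_so_far = 27
Position 6 (value -13): max_ending_here = -2, max_so_far = 27
Position 7 (value 0): max_ending_here = 0, max_so_far = 27

Maximum subarray: [8, 6, 13]
Maximum sum: 27

The maximum subarray is [8, 6, 13] with sum 27. This subarray runs from index 0 to index 2.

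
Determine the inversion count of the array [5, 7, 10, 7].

Finding inversions in [5, 7, 10, 7]:

(2, 3): arr[2]=10 > arr[3]=7

Total inversions: 1

The array has 1 inversion(s): (2,3). Each pair (i,j) satisfies i < j and arr[i] > arr[j].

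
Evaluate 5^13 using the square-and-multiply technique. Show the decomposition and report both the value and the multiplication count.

Computing 5^13 by squaring (build up from 5^1; each line after the first costs one multiplication):

5^1 = 5
5^2 = (5^1)^2 = 5^2 = 25
5^3 = 5 * 5^2 = 5 * 25 = 125
5^6 = (5^3)^2 = 125^2 = 15625
5^12 = (5^6)^2 = 15625^2 = 244140625
5^13 = 5 * 5^12 = 5 * 244140625 = 1220703125

Result: 1220703125
Multiplications needed: 5 (5 lines after 5^1)

5^13 = 1220703125. Using exponentiation by squaring, this requires 5 multiplications. The key idea: if the exponent is even, square the half-power; if odd, multiply by the base once.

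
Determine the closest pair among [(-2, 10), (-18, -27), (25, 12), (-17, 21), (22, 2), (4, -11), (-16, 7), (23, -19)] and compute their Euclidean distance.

Computing all pairwise distances among 8 points:

d((-2, 10), (-18, -27)) = 40.3113
d((-2, 10), (25, 12)) = 27.074
d((-2, 10), (-17, 21)) = 18.6011
d((-2, 10), (22, 2)) = 25.2982
d((-2, 10), (4, -11)) = 21.8403
d((-2, 10), (-16, 7)) = 14.3178
d((-2, 10), (23, -19)) = 38.2884
d((-18, -27), (25, 12)) = 58.0517
d((-18, -27), (-17, 21)) = 48.0104
d((-18, -27), (22, 2)) = 49.4065
d((-18, -27), (4, -11)) = 27.2029
d((-18, -27), (-16, 7)) = 34.0588
d((-18, -27), (23, -19)) = 41.7732
d((25, 12), (-17, 21)) = 42.9535
d((25, 12), (22, 2)) = 10.4403 <-- minimum
d((25, 12), (4, -11)) = 31.1448
d((25, 12), (-16, 7)) = 41.3038
d((25, 12), (23, -19)) = 31.0644
d((-17, 21), (22, 2)) = 43.382
d((-17, 21), (4, -11)) = 38.2753
d((-17, 21), (-16, 7)) = 14.0357
d((-17, 21), (23, -19)) = 56.5685
d((22, 2), (4, -11)) = 22.2036
d((22, 2), (-16, 7)) = 38.3275
d((22, 2), (23, -19)) = 21.0238
d((4, -11), (-16, 7)) = 26.9072
d((4, -11), (23, -19)) = 20.6155
d((-16, 7), (23, -19)) = 46.8722

Closest pair: (25, 12) and (22, 2) with distance 10.4403

The closest pair is (25, 12) and (22, 2) with Euclidean distance 10.4403. For 8 points, brute-force pairwise comparison is shown above. For large n, the divide-and-conquer algorithm (sort by x, recurse on halves, check the dividing strip) achieves O(n log n).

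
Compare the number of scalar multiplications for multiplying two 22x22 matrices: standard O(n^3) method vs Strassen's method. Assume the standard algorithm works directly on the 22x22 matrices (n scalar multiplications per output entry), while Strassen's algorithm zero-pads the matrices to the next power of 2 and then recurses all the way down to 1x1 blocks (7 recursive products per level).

Matrix multiplication for 22x22 matrices:

Strassen's algorithm requires power-of-2 dimensions. Pad 22x22 to 32x32 (next power of 2).

Standard algorithm: 22^3 = 10648 multiplications
Strassen's algorithm: 7^(log2(32)) = 7^5 = 16807 multiplications
Difference: 10648 - 16807 = -6159 (Strassen uses MORE here due to padding overhead — for small or just-over-power-of-2 n, padding can outweigh the per-level savings)

Standard: 10648 multiplications (22^3). Strassen: 16807 multiplications (7^5, after padding to 32x32). Strassen reduces 8 recursive multiplications to 7 at each level.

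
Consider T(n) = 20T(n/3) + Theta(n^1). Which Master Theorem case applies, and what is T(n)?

Master Theorem for T(n) = 20T(n/3) + O(n^1):

a = 20, b = 3, c = 1
log_b(a) = log_3(20) = 2.7268

Case 1: c = 1 < log_3(20) = 2.7268
T(n) = O(n^(log_3 20))

For T(n) = 20T(n/3) + O(n^1): log_3(20) = 2.7268. This is Case 1 of the Master Theorem (c < log_b(a), work dominated by leaves), giving O(n^(log_3 20)).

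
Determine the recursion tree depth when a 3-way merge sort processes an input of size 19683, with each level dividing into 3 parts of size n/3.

For divide and conquer with division factor 3:

Problem sizes at each level:
Level 0: 19683
Level 1: 6561
Level 2: 2187
Level 3: 729
Level 4: 243
Level 5: 81
Level 6: 27
Level 7: 9
Level 8: 3
Level 9: 1

The root is level 0 and the size-1 base case is level 9 (the tree spans levels 0 through 9, i.e. 10 levels counting the root), so the depth is the number of divisions: log_3(19683) = 9

The recursion tree depth is log_3(19683) = 9. At each level, the problem size is divided by 3, so it takes 9 divisions to reduce to a base case of size 1. The algorithm makes 3 recursive calls at each level.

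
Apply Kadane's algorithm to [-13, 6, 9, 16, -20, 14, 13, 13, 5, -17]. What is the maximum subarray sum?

Using Kadane's algorithm on [-13, 6, 9, 16, -20, 14, 13, 13, 5, -17]:

Scanning through the array:
Position 1 (value 6): max_ending_here = 6, max_so_far = 6
Position 2 (value 9): max_ending_here = 15, max_so_far = 15
Position 3 (value 16): max_ending_here = 31, max_so_far = 31
Position 4 (value -20): max_ending_here = 11, max_so_far = 31
Position 5 (value 14): max_ending_here = 25, max_so_far = 31
Position 6 (value 13): max_ending_here = 38, max_so_far = 38
Position 7 (value 13): max_ending_here = 51, max_so_far = 51
Position 8 (value 5): max_ending_here = 56, max_so_far = 56
Position 9 (value -17): max_ending_here = 39, max_so_far = 56

Maximum subarray: [6, 9, 16, -20, 14, 13, 13, 5]
Maximum sum: 56

The maximum subarray is [6, 9, 16, -20, 14, 13, 13, 5] with sum 56. This subarray runs from index 1 to index 8.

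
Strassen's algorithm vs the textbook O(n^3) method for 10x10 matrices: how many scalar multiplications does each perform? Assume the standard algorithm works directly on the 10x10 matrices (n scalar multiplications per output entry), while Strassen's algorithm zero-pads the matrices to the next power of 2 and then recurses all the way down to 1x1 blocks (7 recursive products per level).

Matrix multiplication for 10x10 matrices:

Strassen's algorithm requires power-of-2 dimensions. Pad 10x10 to 16x16 (next power of 2).

Standard algorithm: 10^3 = 1000 multiplications
Strassen's algorithm: 7^(log2(16)) = 7^4 = 2401 multiplications
Difference: 1000 - 2401 = -1401 (Strassen uses MORE here due to padding overhead — for small or just-over-power-of-2 n, padding can outweigh the per-level savings)

Standard: 1000 multiplications (10^3). Strassen: 2401 multiplications (7^4, after padding to 16x16). Strassen reduces 8 recursive multiplications to 7 at each level.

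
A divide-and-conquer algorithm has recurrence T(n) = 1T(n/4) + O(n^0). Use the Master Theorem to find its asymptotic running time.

Master Theorem for T(n) = 1T(n/4) + O(n^0):

a = 1, b = 4, c = 0
log_b(a) = log_4(1) = 0.0000

Case 2: c = 0 = log_4(1) = 0.0000
T(n) = O(n^0 log n) = O(log n)

For T(n) = 1T(n/4) + O(n^0): log_4(1) = 0.0000. This is Case 2 of the Master Theorem (c = log_b(a), equal work at all levels), giving O(log n).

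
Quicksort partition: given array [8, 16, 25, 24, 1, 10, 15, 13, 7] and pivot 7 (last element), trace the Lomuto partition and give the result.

Lomuto partition with pivot = 7:

Initial array: [8, 16, 25, 24, 1, 10, 15, 13, 7]

arr[0]=8 > 7: no swap
arr[1]=16 > 7: no swap
arr[2]=25 > 7: no swap
arr[3]=24 > 7: no swap
arr[4]=1 <= 7: swap with position 0, array becomes [1, 16, 25, 24, 8, 10, 15, 13, 7]
arr[5]=10 > 7: no swap
arr[6]=15 > 7: no swap
arr[7]=13 > 7: no swap

Place pivot at position 1: [1, 7, 25, 24, 8, 10, 15, 13, 16]
Pivot position: 1

After partitioning with pivot 7, the array becomes [1, 7, 25, 24, 8, 10, 15, 13, 16]. The pivot is placed at index 1. All elements to the left of the pivot are <= 7, and all elements to the right are > 7.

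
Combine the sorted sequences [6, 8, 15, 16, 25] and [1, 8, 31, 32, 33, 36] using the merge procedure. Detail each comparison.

Merging process:

Compare 6 vs 1: take 1 from right. Merged: [1]
Compare 6 vs 8: take 6 from left. Merged: [1, 6]
Compare 8 vs 8: take 8 from left. Merged: [1, 6, 8]
Compare 15 vs 8: take 8 from right. Merged: [1, 6, 8, 8]
Compare 15 vs 31: take 15 from left. Merged: [1, 6, 8, 8, 15]
Compare 16 vs 31: take 16 from left. Merged: [1, 6, 8, 8, 15, 16]
Compare 25 vs 31: take 25 from left. Merged: [1, 6, 8, 8, 15, 16, 25]
Append remaining from right: [31, 32, 33, 36]. Merged: [1, 6, 8, 8, 15, 16, 25, 31, 32, 33, 36]

Final merged array: [1, 6, 8, 8, 15, 16, 25, 31, 32, 33, 36]
Total comparisons: 7

The merged array is [1, 6, 8, 8, 15, 16, 25, 31, 32, 33, 36], requiring 7 comparisons. The merge step runs in O(n) time where n is the total number of elements.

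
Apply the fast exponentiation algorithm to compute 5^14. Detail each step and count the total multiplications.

Computing 5^14 by squaring (build up from 5^1; each line after the first costs one multiplication):

5^1 = 5
5^2 = (5^1)^2 = 5^2 = 25
5^3 = 5 * 5^2 = 5 * 25 = 125
5^6 = (5^3)^2 = 125^2 = 15625
5^7 = 5 * 5^6 = 5 * 15625 = 78125
5^14 = (5^7)^2 = 78125^2 = 6103515625

Result: 6103515625
Multiplications needed: 5 (5 lines after 5^1)

5^14 = 6103515625. Using exponentiation by squaring, this requires 5 multiplications. The key idea: if the exponent is even, square the half-power; if odd, multiply by the base once.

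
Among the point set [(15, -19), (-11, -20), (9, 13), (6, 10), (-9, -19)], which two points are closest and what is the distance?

Computing all pairwise distances among 5 points:

d((15, -19), (-11, -20)) = 26.0192
d((15, -19), (9, 13)) = 32.5576
d((15, -19), (6, 10)) = 30.3645
d((15, -19), (-9, -19)) = 24.0
d((-11, -20), (9, 13)) = 38.5876
d((-11, -20), (6, 10)) = 34.4819
d((-11, -20), (-9, -19)) = 2.2361 <-- minimum
d((9, 13), (6, 10)) = 4.2426
d((9, 13), (-9, -19)) = 36.7151
d((6, 10), (-9, -19)) = 32.6497

Closest pair: (-11, -20) and (-9, -19) with distance 2.2361

The closest pair is (-11, -20) and (-9, -19) with Euclidean distance 2.2361. For 5 points, brute-force pairwise comparison is shown above. For large n, the divide-and-conquer algorithm (sort by x, recurse on halves, check the dividing strip) achieves O(n log n).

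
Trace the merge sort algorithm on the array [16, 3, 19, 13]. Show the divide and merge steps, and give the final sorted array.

Merge sort trace:

Split: [16, 3, 19, 13] -> [16, 3] and [19, 13]
  Split: [16, 3] -> [16] and [3]
  Merge: [16] + [3] -> [3, 16]
  Split: [19, 13] -> [19] and [13]
  Merge: [19] + [13] -> [13, 19]
Merge: [3, 16] + [13, 19] -> [3, 13, 16, 19]

Final sorted array: [3, 13, 16, 19]

The merge sort proceeds by recursively splitting the array and merging sorted halves.
After all merges, the sorted array is [3, 13, 16, 19].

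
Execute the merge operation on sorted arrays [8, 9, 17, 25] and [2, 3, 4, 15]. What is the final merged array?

Merging process:

Compare 8 vs 2: take 2 from right. Merged: [2]
Compare 8 vs 3: take 3 from right. Merged: [2, 3]
Compare 8 vs 4: take 4 from right. Merged: [2, 3, 4]
Compare 8 vs 15: take 8 from left. Merged: [2, 3, 4, 8]
Compare 9 vs 15: take 9 from left. Merged: [2, 3, 4, 8, 9]
Compare 17 vs 15: take 15 from right. Merged: [2, 3, 4, 8, 9, 15]
Append remaining from left: [17, 25]. Merged: [2, 3, 4, 8, 9, 15, 17, 25]

Final merged array: [2, 3, 4, 8, 9, 15, 17, 25]
Total comparisons: 6

The merged array is [2, 3, 4, 8, 9, 15, 17, 25], requiring 6 comparisons. The merge step runs in O(n) time where n is the total number of elements.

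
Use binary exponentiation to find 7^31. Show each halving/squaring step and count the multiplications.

Computing 7^31 by squaring (build up from 7^1; each line after the first costs one multiplication):

7^1 = 7
7^2 = (7^1)^2 = 7^2 = 49
7^3 = 7 * 7^2 = 7 * 49 = 343
7^6 = (7^3)^2 = 343^2 = 117649
7^7 = 7 * 7^6 = 7 * 117649 = 823543
7^14 = (7^7)^2 = 823543^2 = 678223072849
7^15 = 7 * 7^14 = 7 * 678223072849 = 4747561509943
7^30 = (7^15)^2 = 4747561509943^2 = 22539340290692258087863249
7^31 = 7 * 7^30 = 7 * 22539340290692258087863249 = 157775382034845806615042743

Result: 157775382034845806615042743
Multiplications needed: 8 (8 lines after 7^1)

7^31 = 157775382034845806615042743. Using exponentiation by squaring, this requires 8 multiplications. The key idea: if the exponent is even, square the half-power; if odd, multiply by the base once.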